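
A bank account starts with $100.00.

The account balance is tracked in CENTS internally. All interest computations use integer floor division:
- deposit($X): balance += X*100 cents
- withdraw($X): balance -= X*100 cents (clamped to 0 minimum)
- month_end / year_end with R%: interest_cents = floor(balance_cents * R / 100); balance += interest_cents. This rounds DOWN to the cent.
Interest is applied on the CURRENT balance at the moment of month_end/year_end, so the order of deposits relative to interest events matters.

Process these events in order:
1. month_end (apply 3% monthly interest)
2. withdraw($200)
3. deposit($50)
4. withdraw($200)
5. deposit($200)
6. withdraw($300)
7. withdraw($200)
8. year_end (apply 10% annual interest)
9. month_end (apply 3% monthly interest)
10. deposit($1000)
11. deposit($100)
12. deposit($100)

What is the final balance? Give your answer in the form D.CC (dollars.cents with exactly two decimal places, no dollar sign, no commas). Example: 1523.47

Answer: 1200.00

Derivation:
After 1 (month_end (apply 3% monthly interest)): balance=$103.00 total_interest=$3.00
After 2 (withdraw($200)): balance=$0.00 total_interest=$3.00
After 3 (deposit($50)): balance=$50.00 total_interest=$3.00
After 4 (withdraw($200)): balance=$0.00 total_interest=$3.00
After 5 (deposit($200)): balance=$200.00 total_interest=$3.00
After 6 (withdraw($300)): balance=$0.00 total_interest=$3.00
After 7 (withdraw($200)): balance=$0.00 total_interest=$3.00
After 8 (year_end (apply 10% annual interest)): balance=$0.00 total_interest=$3.00
After 9 (month_end (apply 3% monthly interest)): balance=$0.00 total_interest=$3.00
After 10 (deposit($1000)): balance=$1000.00 total_interest=$3.00
After 11 (deposit($100)): balance=$1100.00 total_interest=$3.00
After 12 (deposit($100)): balance=$1200.00 total_interest=$3.00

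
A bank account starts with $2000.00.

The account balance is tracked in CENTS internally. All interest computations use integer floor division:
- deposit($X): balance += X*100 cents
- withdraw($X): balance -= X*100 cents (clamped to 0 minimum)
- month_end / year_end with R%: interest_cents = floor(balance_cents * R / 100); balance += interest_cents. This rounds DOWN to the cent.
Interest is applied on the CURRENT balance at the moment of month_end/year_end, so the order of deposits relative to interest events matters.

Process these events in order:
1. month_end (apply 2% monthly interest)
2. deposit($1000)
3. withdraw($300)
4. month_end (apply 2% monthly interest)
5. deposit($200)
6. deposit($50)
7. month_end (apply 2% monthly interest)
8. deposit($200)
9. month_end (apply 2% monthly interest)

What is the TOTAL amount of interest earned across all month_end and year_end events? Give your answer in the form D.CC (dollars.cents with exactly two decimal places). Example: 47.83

After 1 (month_end (apply 2% monthly interest)): balance=$2040.00 total_interest=$40.00
After 2 (deposit($1000)): balance=$3040.00 total_interest=$40.00
After 3 (withdraw($300)): balance=$2740.00 total_interest=$40.00
After 4 (month_end (apply 2% monthly interest)): balance=$2794.80 total_interest=$94.80
After 5 (deposit($200)): balance=$2994.80 total_interest=$94.80
After 6 (deposit($50)): balance=$3044.80 total_interest=$94.80
After 7 (month_end (apply 2% monthly interest)): balance=$3105.69 total_interest=$155.69
After 8 (deposit($200)): balance=$3305.69 total_interest=$155.69
After 9 (month_end (apply 2% monthly interest)): balance=$3371.80 total_interest=$221.80

Answer: 221.80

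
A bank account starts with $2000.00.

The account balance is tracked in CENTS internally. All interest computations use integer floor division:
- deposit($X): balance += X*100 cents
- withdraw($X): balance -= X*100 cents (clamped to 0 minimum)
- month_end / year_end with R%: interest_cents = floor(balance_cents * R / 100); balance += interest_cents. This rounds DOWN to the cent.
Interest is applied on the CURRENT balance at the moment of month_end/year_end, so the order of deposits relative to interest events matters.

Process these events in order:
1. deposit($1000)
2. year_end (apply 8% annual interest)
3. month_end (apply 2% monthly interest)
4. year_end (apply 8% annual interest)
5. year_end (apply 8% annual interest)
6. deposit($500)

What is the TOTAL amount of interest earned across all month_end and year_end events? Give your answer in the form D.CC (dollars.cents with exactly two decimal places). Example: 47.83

Answer: 854.71

Derivation:
After 1 (deposit($1000)): balance=$3000.00 total_interest=$0.00
After 2 (year_end (apply 8% annual interest)): balance=$3240.00 total_interest=$240.00
After 3 (month_end (apply 2% monthly interest)): balance=$3304.80 total_interest=$304.80
After 4 (year_end (apply 8% annual interest)): balance=$3569.18 total_interest=$569.18
After 5 (year_end (apply 8% annual interest)): balance=$3854.71 total_interest=$854.71
After 6 (deposit($500)): balance=$4354.71 total_interest=$854.71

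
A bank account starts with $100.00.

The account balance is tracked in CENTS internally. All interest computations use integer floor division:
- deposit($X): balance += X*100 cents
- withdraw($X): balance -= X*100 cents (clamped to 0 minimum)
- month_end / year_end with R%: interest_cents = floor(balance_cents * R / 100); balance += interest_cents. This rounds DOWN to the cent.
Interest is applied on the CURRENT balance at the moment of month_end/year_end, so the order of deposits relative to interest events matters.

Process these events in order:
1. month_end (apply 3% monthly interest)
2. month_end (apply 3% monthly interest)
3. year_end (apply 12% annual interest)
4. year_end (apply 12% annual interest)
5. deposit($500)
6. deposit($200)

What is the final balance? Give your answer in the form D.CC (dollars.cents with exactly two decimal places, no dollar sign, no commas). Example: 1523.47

After 1 (month_end (apply 3% monthly interest)): balance=$103.00 total_interest=$3.00
After 2 (month_end (apply 3% monthly interest)): balance=$106.09 total_interest=$6.09
After 3 (year_end (apply 12% annual interest)): balance=$118.82 total_interest=$18.82
After 4 (year_end (apply 12% annual interest)): balance=$133.07 total_interest=$33.07
After 5 (deposit($500)): balance=$633.07 total_interest=$33.07
After 6 (deposit($200)): balance=$833.07 total_interest=$33.07

Answer: 833.07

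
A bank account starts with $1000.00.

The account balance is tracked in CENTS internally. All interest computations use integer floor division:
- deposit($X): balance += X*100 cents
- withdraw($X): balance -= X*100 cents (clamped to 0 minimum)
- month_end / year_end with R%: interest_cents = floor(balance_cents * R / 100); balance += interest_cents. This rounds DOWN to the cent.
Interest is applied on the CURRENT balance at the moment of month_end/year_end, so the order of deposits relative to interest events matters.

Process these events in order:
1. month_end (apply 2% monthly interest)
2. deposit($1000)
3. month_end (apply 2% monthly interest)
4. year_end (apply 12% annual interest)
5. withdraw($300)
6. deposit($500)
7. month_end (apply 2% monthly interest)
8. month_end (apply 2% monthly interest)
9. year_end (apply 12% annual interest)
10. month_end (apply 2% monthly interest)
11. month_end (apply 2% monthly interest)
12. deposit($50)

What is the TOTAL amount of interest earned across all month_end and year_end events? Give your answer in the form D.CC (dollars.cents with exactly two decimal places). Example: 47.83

Answer: 840.05

Derivation:
After 1 (month_end (apply 2% monthly interest)): balance=$1020.00 total_interest=$20.00
After 2 (deposit($1000)): balance=$2020.00 total_interest=$20.00
After 3 (month_end (apply 2% monthly interest)): balance=$2060.40 total_interest=$60.40
After 4 (year_end (apply 12% annual interest)): balance=$2307.64 total_interest=$307.64
After 5 (withdraw($300)): balance=$2007.64 total_interest=$307.64
After 6 (deposit($500)): balance=$2507.64 total_interest=$307.64
After 7 (month_end (apply 2% monthly interest)): balance=$2557.79 total_interest=$357.79
After 8 (month_end (apply 2% monthly interest)): balance=$2608.94 total_interest=$408.94
After 9 (year_end (apply 12% annual interest)): balance=$2922.01 total_interest=$722.01
After 10 (month_end (apply 2% monthly interest)): balance=$2980.45 total_interest=$780.45
After 11 (month_end (apply 2% monthly interest)): balance=$3040.05 total_interest=$840.05
After 12 (deposit($50)): balance=$3090.05 total_interest=$840.05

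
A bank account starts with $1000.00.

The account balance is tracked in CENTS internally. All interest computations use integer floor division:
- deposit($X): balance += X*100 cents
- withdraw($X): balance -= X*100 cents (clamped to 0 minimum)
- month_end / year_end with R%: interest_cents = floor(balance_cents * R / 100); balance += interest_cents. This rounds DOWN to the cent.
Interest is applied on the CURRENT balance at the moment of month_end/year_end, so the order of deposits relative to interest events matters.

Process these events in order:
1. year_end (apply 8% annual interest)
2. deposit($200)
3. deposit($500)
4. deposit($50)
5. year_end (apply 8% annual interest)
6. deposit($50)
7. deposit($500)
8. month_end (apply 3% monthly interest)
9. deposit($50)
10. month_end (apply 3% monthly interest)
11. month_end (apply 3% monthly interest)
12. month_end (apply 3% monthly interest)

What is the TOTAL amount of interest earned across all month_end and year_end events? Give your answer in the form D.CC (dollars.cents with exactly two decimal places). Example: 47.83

After 1 (year_end (apply 8% annual interest)): balance=$1080.00 total_interest=$80.00
After 2 (deposit($200)): balance=$1280.00 total_interest=$80.00
After 3 (deposit($500)): balance=$1780.00 total_interest=$80.00
After 4 (deposit($50)): balance=$1830.00 total_interest=$80.00
After 5 (year_end (apply 8% annual interest)): balance=$1976.40 total_interest=$226.40
After 6 (deposit($50)): balance=$2026.40 total_interest=$226.40
After 7 (deposit($500)): balance=$2526.40 total_interest=$226.40
After 8 (month_end (apply 3% monthly interest)): balance=$2602.19 total_interest=$302.19
After 9 (deposit($50)): balance=$2652.19 total_interest=$302.19
After 10 (month_end (apply 3% monthly interest)): balance=$2731.75 total_interest=$381.75
After 11 (month_end (apply 3% monthly interest)): balance=$2813.70 total_interest=$463.70
After 12 (month_end (apply 3% monthly interest)): balance=$2898.11 total_interest=$548.11

Answer: 548.11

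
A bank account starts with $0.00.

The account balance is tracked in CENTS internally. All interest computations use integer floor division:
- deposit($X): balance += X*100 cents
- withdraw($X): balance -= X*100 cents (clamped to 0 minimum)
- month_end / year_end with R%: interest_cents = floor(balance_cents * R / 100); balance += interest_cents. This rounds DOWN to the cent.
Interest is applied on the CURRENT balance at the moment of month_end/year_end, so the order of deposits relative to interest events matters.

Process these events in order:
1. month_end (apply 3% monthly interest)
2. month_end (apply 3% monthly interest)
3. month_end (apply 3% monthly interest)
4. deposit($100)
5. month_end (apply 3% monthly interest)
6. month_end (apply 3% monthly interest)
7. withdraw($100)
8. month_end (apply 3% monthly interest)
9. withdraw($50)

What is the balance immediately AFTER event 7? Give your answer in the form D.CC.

Answer: 6.09

Derivation:
After 1 (month_end (apply 3% monthly interest)): balance=$0.00 total_interest=$0.00
After 2 (month_end (apply 3% monthly interest)): balance=$0.00 total_interest=$0.00
After 3 (month_end (apply 3% monthly interest)): balance=$0.00 total_interest=$0.00
After 4 (deposit($100)): balance=$100.00 total_interest=$0.00
After 5 (month_end (apply 3% monthly interest)): balance=$103.00 total_interest=$3.00
After 6 (month_end (apply 3% monthly interest)): balance=$106.09 total_interest=$6.09
After 7 (withdraw($100)): balance=$6.09 total_interest=$6.09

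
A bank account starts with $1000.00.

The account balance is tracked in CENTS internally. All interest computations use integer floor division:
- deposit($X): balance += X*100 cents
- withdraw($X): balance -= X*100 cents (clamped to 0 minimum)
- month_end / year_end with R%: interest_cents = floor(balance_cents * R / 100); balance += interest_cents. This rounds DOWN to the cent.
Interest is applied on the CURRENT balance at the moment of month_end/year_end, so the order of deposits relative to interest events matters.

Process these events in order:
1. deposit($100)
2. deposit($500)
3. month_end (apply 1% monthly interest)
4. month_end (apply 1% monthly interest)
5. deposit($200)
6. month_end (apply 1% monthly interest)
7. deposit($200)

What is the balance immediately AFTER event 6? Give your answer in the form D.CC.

Answer: 1850.48

Derivation:
After 1 (deposit($100)): balance=$1100.00 total_interest=$0.00
After 2 (deposit($500)): balance=$1600.00 total_interest=$0.00
After 3 (month_end (apply 1% monthly interest)): balance=$1616.00 total_interest=$16.00
After 4 (month_end (apply 1% monthly interest)): balance=$1632.16 total_interest=$32.16
After 5 (deposit($200)): balance=$1832.16 total_interest=$32.16
After 6 (month_end (apply 1% monthly interest)): balance=$1850.48 total_interest=$50.48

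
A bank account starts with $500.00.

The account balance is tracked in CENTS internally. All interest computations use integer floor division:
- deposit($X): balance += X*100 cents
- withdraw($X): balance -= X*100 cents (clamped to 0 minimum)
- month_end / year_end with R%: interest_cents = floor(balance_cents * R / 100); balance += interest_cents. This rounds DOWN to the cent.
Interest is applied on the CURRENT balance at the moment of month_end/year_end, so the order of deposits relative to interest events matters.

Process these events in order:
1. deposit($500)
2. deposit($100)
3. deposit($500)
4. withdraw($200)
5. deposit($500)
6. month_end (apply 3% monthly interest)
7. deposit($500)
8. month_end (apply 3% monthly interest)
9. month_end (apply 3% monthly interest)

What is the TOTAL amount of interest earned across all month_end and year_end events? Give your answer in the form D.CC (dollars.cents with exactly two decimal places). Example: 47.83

Answer: 206.63

Derivation:
After 1 (deposit($500)): balance=$1000.00 total_interest=$0.00
After 2 (deposit($100)): balance=$1100.00 total_interest=$0.00
After 3 (deposit($500)): balance=$1600.00 total_interest=$0.00
After 4 (withdraw($200)): balance=$1400.00 total_interest=$0.00
After 5 (deposit($500)): balance=$1900.00 total_interest=$0.00
After 6 (month_end (apply 3% monthly interest)): balance=$1957.00 total_interest=$57.00
After 7 (deposit($500)): balance=$2457.00 total_interest=$57.00
After 8 (month_end (apply 3% monthly interest)): balance=$2530.71 total_interest=$130.71
After 9 (month_end (apply 3% monthly interest)): balance=$2606.63 total_interest=$206.63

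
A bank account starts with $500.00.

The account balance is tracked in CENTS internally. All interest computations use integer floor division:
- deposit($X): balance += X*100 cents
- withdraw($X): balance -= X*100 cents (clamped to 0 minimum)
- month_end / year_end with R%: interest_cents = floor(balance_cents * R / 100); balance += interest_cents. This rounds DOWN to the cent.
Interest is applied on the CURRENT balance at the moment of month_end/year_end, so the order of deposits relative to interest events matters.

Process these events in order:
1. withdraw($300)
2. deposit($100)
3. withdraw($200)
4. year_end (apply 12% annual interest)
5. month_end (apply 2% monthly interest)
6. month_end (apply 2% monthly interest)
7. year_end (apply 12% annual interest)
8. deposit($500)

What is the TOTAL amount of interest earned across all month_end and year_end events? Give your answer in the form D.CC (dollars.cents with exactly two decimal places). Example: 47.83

Answer: 30.50

Derivation:
After 1 (withdraw($300)): balance=$200.00 total_interest=$0.00
After 2 (deposit($100)): balance=$300.00 total_interest=$0.00
After 3 (withdraw($200)): balance=$100.00 total_interest=$0.00
After 4 (year_end (apply 12% annual interest)): balance=$112.00 total_interest=$12.00
After 5 (month_end (apply 2% monthly interest)): balance=$114.24 total_interest=$14.24
After 6 (month_end (apply 2% monthly interest)): balance=$116.52 total_interest=$16.52
After 7 (year_end (apply 12% annual interest)): balance=$130.50 total_interest=$30.50
After 8 (deposit($500)): balance=$630.50 total_interest=$30.50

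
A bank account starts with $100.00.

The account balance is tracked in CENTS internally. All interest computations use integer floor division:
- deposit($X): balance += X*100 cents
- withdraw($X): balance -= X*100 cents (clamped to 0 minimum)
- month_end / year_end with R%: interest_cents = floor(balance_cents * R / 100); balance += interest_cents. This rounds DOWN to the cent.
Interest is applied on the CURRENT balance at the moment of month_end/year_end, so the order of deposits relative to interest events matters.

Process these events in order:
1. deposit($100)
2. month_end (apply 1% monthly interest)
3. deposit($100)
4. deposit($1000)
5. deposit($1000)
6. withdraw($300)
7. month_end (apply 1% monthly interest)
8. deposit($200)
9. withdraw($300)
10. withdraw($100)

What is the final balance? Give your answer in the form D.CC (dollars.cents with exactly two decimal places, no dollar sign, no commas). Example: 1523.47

Answer: 1822.02

Derivation:
After 1 (deposit($100)): balance=$200.00 total_interest=$0.00
After 2 (month_end (apply 1% monthly interest)): balance=$202.00 total_interest=$2.00
After 3 (deposit($100)): balance=$302.00 total_interest=$2.00
After 4 (deposit($1000)): balance=$1302.00 total_interest=$2.00
After 5 (deposit($1000)): balance=$2302.00 total_interest=$2.00
After 6 (withdraw($300)): balance=$2002.00 total_interest=$2.00
After 7 (month_end (apply 1% monthly interest)): balance=$2022.02 total_interest=$22.02
After 8 (deposit($200)): balance=$2222.02 total_interest=$22.02
After 9 (withdraw($300)): balance=$1922.02 total_interest=$22.02
After 10 (withdraw($100)): balance=$1822.02 total_interest=$22.02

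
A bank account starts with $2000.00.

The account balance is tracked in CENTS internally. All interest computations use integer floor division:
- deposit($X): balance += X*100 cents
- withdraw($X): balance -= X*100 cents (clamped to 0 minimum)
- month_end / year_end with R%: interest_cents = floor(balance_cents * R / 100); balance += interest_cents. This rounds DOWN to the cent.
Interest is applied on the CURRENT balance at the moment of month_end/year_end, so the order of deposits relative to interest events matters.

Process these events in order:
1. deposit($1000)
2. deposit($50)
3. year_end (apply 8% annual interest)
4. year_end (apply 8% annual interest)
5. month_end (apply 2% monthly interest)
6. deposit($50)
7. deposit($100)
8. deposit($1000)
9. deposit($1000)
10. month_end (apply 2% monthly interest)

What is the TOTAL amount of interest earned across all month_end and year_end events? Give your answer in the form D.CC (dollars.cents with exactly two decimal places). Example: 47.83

Answer: 694.24

Derivation:
After 1 (deposit($1000)): balance=$3000.00 total_interest=$0.00
After 2 (deposit($50)): balance=$3050.00 total_interest=$0.00
After 3 (year_end (apply 8% annual interest)): balance=$3294.00 total_interest=$244.00
After 4 (year_end (apply 8% annual interest)): balance=$3557.52 total_interest=$507.52
After 5 (month_end (apply 2% monthly interest)): balance=$3628.67 total_interest=$578.67
After 6 (deposit($50)): balance=$3678.67 total_interest=$578.67
After 7 (deposit($100)): balance=$3778.67 total_interest=$578.67
After 8 (deposit($1000)): balance=$4778.67 total_interest=$578.67
After 9 (deposit($1000)): balance=$5778.67 total_interest=$578.67
After 10 (month_end (apply 2% monthly interest)): balance=$5894.24 total_interest=$694.24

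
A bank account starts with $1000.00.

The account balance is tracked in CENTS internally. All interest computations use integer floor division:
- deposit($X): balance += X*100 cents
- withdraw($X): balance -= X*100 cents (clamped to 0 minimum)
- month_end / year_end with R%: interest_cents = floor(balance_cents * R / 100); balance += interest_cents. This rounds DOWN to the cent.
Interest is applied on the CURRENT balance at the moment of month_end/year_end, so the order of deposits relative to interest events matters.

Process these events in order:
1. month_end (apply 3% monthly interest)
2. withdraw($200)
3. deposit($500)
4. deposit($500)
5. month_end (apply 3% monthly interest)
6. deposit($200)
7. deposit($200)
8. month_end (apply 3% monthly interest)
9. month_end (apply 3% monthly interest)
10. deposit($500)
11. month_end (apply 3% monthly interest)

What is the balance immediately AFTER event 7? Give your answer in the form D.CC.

After 1 (month_end (apply 3% monthly interest)): balance=$1030.00 total_interest=$30.00
After 2 (withdraw($200)): balance=$830.00 total_interest=$30.00
After 3 (deposit($500)): balance=$1330.00 total_interest=$30.00
After 4 (deposit($500)): balance=$1830.00 total_interest=$30.00
After 5 (month_end (apply 3% monthly interest)): balance=$1884.90 total_interest=$84.90
After 6 (deposit($200)): balance=$2084.90 total_interest=$84.90
After 7 (deposit($200)): balance=$2284.90 total_interest=$84.90

Answer: 2284.90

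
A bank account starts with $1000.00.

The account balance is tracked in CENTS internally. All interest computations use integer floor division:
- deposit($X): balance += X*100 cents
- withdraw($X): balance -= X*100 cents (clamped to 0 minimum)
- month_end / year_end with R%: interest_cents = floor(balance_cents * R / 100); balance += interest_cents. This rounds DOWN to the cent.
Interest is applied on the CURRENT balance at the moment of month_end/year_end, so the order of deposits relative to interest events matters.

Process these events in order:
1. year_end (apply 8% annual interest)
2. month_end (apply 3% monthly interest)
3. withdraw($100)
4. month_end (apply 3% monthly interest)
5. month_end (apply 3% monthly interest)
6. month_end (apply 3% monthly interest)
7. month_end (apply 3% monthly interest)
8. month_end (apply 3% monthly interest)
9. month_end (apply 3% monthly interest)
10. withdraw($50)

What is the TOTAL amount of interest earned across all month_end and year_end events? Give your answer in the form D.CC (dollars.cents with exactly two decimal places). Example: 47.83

After 1 (year_end (apply 8% annual interest)): balance=$1080.00 total_interest=$80.00
After 2 (month_end (apply 3% monthly interest)): balance=$1112.40 total_interest=$112.40
After 3 (withdraw($100)): balance=$1012.40 total_interest=$112.40
After 4 (month_end (apply 3% monthly interest)): balance=$1042.77 total_interest=$142.77
After 5 (month_end (apply 3% monthly interest)): balance=$1074.05 total_interest=$174.05
After 6 (month_end (apply 3% monthly interest)): balance=$1106.27 total_interest=$206.27
After 7 (month_end (apply 3% monthly interest)): balance=$1139.45 total_interest=$239.45
After 8 (month_end (apply 3% monthly interest)): balance=$1173.63 total_interest=$273.63
After 9 (month_end (apply 3% monthly interest)): balance=$1208.83 total_interest=$308.83
After 10 (withdraw($50)): balance=$1158.83 total_interest=$308.83

Answer: 308.83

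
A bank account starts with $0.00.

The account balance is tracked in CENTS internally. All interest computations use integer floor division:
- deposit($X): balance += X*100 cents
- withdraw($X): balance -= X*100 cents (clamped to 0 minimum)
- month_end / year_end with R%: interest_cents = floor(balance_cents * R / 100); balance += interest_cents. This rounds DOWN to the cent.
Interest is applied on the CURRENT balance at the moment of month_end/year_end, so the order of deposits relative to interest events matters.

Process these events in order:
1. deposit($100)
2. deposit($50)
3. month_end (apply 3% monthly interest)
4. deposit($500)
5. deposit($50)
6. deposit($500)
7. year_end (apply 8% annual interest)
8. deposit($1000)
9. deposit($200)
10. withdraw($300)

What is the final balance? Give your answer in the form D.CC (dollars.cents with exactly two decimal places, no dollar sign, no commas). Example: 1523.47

After 1 (deposit($100)): balance=$100.00 total_interest=$0.00
After 2 (deposit($50)): balance=$150.00 total_interest=$0.00
After 3 (month_end (apply 3% monthly interest)): balance=$154.50 total_interest=$4.50
After 4 (deposit($500)): balance=$654.50 total_interest=$4.50
After 5 (deposit($50)): balance=$704.50 total_interest=$4.50
After 6 (deposit($500)): balance=$1204.50 total_interest=$4.50
After 7 (year_end (apply 8% annual interest)): balance=$1300.86 total_interest=$100.86
After 8 (deposit($1000)): balance=$2300.86 total_interest=$100.86
After 9 (deposit($200)): balance=$2500.86 total_interest=$100.86
After 10 (withdraw($300)): balance=$2200.86 total_interest=$100.86

Answer: 2200.86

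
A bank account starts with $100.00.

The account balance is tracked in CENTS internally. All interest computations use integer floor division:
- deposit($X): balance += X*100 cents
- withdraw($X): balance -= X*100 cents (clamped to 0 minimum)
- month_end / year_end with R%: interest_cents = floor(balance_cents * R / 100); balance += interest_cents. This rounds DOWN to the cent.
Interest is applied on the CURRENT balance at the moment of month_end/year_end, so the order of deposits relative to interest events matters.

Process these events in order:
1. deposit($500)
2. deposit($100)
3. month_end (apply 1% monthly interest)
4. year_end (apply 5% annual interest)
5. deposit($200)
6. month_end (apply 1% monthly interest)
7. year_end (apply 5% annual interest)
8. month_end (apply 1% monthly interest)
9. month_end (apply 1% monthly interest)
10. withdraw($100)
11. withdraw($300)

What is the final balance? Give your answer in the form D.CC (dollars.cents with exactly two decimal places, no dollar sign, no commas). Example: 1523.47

Answer: 619.43

Derivation:
After 1 (deposit($500)): balance=$600.00 total_interest=$0.00
After 2 (deposit($100)): balance=$700.00 total_interest=$0.00
After 3 (month_end (apply 1% monthly interest)): balance=$707.00 total_interest=$7.00
After 4 (year_end (apply 5% annual interest)): balance=$742.35 total_interest=$42.35
After 5 (deposit($200)): balance=$942.35 total_interest=$42.35
After 6 (month_end (apply 1% monthly interest)): balance=$951.77 total_interest=$51.77
After 7 (year_end (apply 5% annual interest)): balance=$999.35 total_interest=$99.35
After 8 (month_end (apply 1% monthly interest)): balance=$1009.34 total_interest=$109.34
After 9 (month_end (apply 1% monthly interest)): balance=$1019.43 total_interest=$119.43
After 10 (withdraw($100)): balance=$919.43 total_interest=$119.43
After 11 (withdraw($300)): balance=$619.43 total_interest=$119.43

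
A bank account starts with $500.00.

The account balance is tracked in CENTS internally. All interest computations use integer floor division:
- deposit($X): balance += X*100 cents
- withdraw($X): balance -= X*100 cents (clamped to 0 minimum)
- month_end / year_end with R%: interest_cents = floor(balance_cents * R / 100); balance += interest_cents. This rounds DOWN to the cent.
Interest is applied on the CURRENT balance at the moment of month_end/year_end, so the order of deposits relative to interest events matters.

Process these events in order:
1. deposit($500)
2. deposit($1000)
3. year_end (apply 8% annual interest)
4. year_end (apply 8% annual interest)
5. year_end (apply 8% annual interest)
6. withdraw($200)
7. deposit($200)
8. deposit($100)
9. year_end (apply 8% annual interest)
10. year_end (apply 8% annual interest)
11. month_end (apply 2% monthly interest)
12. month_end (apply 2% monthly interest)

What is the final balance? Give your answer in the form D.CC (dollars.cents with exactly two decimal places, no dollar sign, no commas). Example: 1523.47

After 1 (deposit($500)): balance=$1000.00 total_interest=$0.00
After 2 (deposit($1000)): balance=$2000.00 total_interest=$0.00
After 3 (year_end (apply 8% annual interest)): balance=$2160.00 total_interest=$160.00
After 4 (year_end (apply 8% annual interest)): balance=$2332.80 total_interest=$332.80
After 5 (year_end (apply 8% annual interest)): balance=$2519.42 total_interest=$519.42
After 6 (withdraw($200)): balance=$2319.42 total_interest=$519.42
After 7 (deposit($200)): balance=$2519.42 total_interest=$519.42
After 8 (deposit($100)): balance=$2619.42 total_interest=$519.42
After 9 (year_end (apply 8% annual interest)): balance=$2828.97 total_interest=$728.97
After 10 (year_end (apply 8% annual interest)): balance=$3055.28 total_interest=$955.28
After 11 (month_end (apply 2% monthly interest)): balance=$3116.38 total_interest=$1016.38
After 12 (month_end (apply 2% monthly interest)): balance=$3178.70 total_interest=$1078.70

Answer: 3178.70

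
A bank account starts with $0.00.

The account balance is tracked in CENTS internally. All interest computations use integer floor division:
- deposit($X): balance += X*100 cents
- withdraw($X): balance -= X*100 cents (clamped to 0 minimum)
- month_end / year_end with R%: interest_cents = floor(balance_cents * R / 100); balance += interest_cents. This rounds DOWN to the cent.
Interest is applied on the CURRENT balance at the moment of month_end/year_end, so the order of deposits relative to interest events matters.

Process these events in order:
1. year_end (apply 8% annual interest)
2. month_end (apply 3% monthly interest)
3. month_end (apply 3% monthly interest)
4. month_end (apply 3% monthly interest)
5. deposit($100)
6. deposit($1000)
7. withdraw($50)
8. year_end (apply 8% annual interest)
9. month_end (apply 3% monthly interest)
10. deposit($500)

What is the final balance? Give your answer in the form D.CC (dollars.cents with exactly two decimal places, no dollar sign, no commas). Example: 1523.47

After 1 (year_end (apply 8% annual interest)): balance=$0.00 total_interest=$0.00
After 2 (month_end (apply 3% monthly interest)): balance=$0.00 total_interest=$0.00
After 3 (month_end (apply 3% monthly interest)): balance=$0.00 total_interest=$0.00
After 4 (month_end (apply 3% monthly interest)): balance=$0.00 total_interest=$0.00
After 5 (deposit($100)): balance=$100.00 total_interest=$0.00
After 6 (deposit($1000)): balance=$1100.00 total_interest=$0.00
After 7 (withdraw($50)): balance=$1050.00 total_interest=$0.00
After 8 (year_end (apply 8% annual interest)): balance=$1134.00 total_interest=$84.00
After 9 (month_end (apply 3% monthly interest)): balance=$1168.02 total_interest=$118.02
After 10 (deposit($500)): balance=$1668.02 total_interest=$118.02

Answer: 1668.02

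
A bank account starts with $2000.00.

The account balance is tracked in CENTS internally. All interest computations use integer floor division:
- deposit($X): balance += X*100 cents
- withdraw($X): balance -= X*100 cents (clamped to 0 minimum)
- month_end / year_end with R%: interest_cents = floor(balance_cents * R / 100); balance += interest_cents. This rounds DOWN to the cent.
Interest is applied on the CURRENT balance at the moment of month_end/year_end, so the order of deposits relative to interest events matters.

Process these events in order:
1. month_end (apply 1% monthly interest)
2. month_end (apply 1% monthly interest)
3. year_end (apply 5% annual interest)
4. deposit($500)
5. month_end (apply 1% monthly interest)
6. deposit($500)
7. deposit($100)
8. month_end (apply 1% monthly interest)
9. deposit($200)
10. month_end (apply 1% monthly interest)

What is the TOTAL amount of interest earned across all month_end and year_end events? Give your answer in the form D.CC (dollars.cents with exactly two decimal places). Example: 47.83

After 1 (month_end (apply 1% monthly interest)): balance=$2020.00 total_interest=$20.00
After 2 (month_end (apply 1% monthly interest)): balance=$2040.20 total_interest=$40.20
After 3 (year_end (apply 5% annual interest)): balance=$2142.21 total_interest=$142.21
After 4 (deposit($500)): balance=$2642.21 total_interest=$142.21
After 5 (month_end (apply 1% monthly interest)): balance=$2668.63 total_interest=$168.63
After 6 (deposit($500)): balance=$3168.63 total_interest=$168.63
After 7 (deposit($100)): balance=$3268.63 total_interest=$168.63
After 8 (month_end (apply 1% monthly interest)): balance=$3301.31 total_interest=$201.31
After 9 (deposit($200)): balance=$3501.31 total_interest=$201.31
After 10 (month_end (apply 1% monthly interest)): balance=$3536.32 total_interest=$236.32

Answer: 236.32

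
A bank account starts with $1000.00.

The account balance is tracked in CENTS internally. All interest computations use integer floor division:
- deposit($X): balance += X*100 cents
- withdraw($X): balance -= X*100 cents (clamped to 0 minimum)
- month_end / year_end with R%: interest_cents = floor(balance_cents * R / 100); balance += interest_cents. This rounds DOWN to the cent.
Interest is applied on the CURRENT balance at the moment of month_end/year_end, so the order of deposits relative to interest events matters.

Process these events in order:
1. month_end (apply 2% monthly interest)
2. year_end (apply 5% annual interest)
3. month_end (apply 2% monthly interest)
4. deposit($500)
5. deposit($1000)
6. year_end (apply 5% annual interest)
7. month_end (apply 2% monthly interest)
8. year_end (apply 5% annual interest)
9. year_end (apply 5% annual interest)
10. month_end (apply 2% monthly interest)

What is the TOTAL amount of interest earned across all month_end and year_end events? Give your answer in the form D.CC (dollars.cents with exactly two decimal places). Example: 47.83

After 1 (month_end (apply 2% monthly interest)): balance=$1020.00 total_interest=$20.00
After 2 (year_end (apply 5% annual interest)): balance=$1071.00 total_interest=$71.00
After 3 (month_end (apply 2% monthly interest)): balance=$1092.42 total_interest=$92.42
After 4 (deposit($500)): balance=$1592.42 total_interest=$92.42
After 5 (deposit($1000)): balance=$2592.42 total_interest=$92.42
After 6 (year_end (apply 5% annual interest)): balance=$2722.04 total_interest=$222.04
After 7 (month_end (apply 2% monthly interest)): balance=$2776.48 total_interest=$276.48
After 8 (year_end (apply 5% annual interest)): balance=$2915.30 total_interest=$415.30
After 9 (year_end (apply 5% annual interest)): balance=$3061.06 total_interest=$561.06
After 10 (month_end (apply 2% monthly interest)): balance=$3122.28 total_interest=$622.28

Answer: 622.28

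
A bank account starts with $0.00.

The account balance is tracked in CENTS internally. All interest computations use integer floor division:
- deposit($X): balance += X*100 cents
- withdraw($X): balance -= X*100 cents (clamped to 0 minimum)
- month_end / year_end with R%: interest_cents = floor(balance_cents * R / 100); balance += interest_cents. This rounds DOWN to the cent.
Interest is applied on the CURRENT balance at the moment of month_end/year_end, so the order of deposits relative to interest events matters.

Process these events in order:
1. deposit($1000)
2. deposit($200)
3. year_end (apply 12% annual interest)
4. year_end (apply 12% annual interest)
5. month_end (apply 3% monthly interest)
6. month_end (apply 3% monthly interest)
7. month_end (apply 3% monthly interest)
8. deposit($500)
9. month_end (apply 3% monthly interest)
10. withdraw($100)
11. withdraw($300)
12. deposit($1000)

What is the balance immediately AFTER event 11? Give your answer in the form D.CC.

After 1 (deposit($1000)): balance=$1000.00 total_interest=$0.00
After 2 (deposit($200)): balance=$1200.00 total_interest=$0.00
After 3 (year_end (apply 12% annual interest)): balance=$1344.00 total_interest=$144.00
After 4 (year_end (apply 12% annual interest)): balance=$1505.28 total_interest=$305.28
After 5 (month_end (apply 3% monthly interest)): balance=$1550.43 total_interest=$350.43
After 6 (month_end (apply 3% monthly interest)): balance=$1596.94 total_interest=$396.94
After 7 (month_end (apply 3% monthly interest)): balance=$1644.84 total_interest=$444.84
After 8 (deposit($500)): balance=$2144.84 total_interest=$444.84
After 9 (month_end (apply 3% monthly interest)): balance=$2209.18 total_interest=$509.18
After 10 (withdraw($100)): balance=$2109.18 total_interest=$509.18
After 11 (withdraw($300)): balance=$1809.18 total_interest=$509.18

Answer: 1809.18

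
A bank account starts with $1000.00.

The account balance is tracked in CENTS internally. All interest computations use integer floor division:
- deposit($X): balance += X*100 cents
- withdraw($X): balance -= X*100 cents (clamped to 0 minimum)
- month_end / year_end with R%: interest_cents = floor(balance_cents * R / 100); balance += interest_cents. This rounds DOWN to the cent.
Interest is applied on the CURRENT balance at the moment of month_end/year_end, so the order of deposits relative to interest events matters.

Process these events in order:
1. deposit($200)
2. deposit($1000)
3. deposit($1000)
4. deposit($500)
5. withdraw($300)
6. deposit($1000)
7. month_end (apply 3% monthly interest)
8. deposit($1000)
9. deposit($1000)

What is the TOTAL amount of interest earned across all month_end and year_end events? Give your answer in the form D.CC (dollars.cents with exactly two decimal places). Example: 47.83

Answer: 132.00

Derivation:
After 1 (deposit($200)): balance=$1200.00 total_interest=$0.00
After 2 (deposit($1000)): balance=$2200.00 total_interest=$0.00
After 3 (deposit($1000)): balance=$3200.00 total_interest=$0.00
After 4 (deposit($500)): balance=$3700.00 total_interest=$0.00
After 5 (withdraw($300)): balance=$3400.00 total_interest=$0.00
After 6 (deposit($1000)): balance=$4400.00 total_interest=$0.00
After 7 (month_end (apply 3% monthly interest)): balance=$4532.00 total_interest=$132.00
After 8 (deposit($1000)): balance=$5532.00 total_interest=$132.00
After 9 (deposit($1000)): balance=$6532.00 total_interest=$132.00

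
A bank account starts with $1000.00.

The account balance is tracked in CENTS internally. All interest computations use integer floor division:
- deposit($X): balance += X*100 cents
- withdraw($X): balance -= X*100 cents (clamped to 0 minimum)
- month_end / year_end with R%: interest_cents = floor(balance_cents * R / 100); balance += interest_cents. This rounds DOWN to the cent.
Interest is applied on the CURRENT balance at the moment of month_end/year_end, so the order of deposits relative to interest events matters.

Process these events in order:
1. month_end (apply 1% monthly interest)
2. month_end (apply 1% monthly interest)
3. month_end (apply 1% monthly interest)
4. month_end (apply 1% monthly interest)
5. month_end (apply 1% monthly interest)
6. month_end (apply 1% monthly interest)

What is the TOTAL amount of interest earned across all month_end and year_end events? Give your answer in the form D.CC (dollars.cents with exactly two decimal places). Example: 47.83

Answer: 61.51

Derivation:
After 1 (month_end (apply 1% monthly interest)): balance=$1010.00 total_interest=$10.00
After 2 (month_end (apply 1% monthly interest)): balance=$1020.10 total_interest=$20.10
After 3 (month_end (apply 1% monthly interest)): balance=$1030.30 total_interest=$30.30
After 4 (month_end (apply 1% monthly interest)): balance=$1040.60 total_interest=$40.60
After 5 (month_end (apply 1% monthly interest)): balance=$1051.00 total_interest=$51.00
After 6 (month_end (apply 1% monthly interest)): balance=$1061.51 total_interest=$61.51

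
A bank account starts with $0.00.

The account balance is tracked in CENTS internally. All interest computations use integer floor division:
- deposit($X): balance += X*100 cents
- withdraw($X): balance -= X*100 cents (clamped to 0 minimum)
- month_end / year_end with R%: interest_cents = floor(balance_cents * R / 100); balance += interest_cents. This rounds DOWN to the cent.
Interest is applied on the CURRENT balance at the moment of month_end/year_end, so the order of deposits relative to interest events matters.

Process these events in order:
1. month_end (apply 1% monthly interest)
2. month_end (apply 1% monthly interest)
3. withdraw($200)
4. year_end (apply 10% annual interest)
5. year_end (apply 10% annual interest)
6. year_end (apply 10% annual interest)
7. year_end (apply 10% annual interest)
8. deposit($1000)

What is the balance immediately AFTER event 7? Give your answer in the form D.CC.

Answer: 0.00

Derivation:
After 1 (month_end (apply 1% monthly interest)): balance=$0.00 total_interest=$0.00
After 2 (month_end (apply 1% monthly interest)): balance=$0.00 total_interest=$0.00
After 3 (withdraw($200)): balance=$0.00 total_interest=$0.00
After 4 (year_end (apply 10% annual interest)): balance=$0.00 total_interest=$0.00
After 5 (year_end (apply 10% annual interest)): balance=$0.00 total_interest=$0.00
After 6 (year_end (apply 10% annual interest)): balance=$0.00 total_interest=$0.00
After 7 (year_end (apply 10% annual interest)): balance=$0.00 total_interest=$0.00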